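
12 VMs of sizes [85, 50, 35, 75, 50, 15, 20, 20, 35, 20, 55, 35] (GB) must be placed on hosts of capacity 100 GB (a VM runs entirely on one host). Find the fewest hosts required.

Total = 85 + 75 + 55 + 50 + 50 + 35 + 35 + 35 + 20 + 20 + 20 + 15 = 495 GB.
Lower bound: ⌈495/100⌉ = 5 hosts.
A packing using 6 hosts:
  host 1: 85 + 15 = 100
  host 2: 75 + 20 = 95
  host 3: 55 + 35 = 90
  host 4: 50 + 50 = 100
  host 5: 35 + 35 + 20 = 90
  host 6: 20 = 20
No arrangement into 5 hosts stays within capacity, so 6 is optimal.

6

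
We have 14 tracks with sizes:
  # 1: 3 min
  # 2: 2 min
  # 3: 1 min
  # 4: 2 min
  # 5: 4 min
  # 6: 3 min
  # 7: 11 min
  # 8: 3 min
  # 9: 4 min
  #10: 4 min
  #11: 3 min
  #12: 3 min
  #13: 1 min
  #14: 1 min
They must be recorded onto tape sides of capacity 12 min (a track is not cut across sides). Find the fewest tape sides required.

4

Total = 11 + 4 + 4 + 4 + 3 + 3 + 3 + 3 + 3 + 2 + 2 + 1 + 1 + 1 = 45 min.
Lower bound: ⌈45/12⌉ = 4 tape sides.
A packing using 4 tape sides:
  side 1: 11 + 1 = 12
  side 2: 4 + 4 + 4 = 12
  side 3: 3 + 3 + 3 + 3 = 12
  side 4: 3 + 2 + 2 + 1 + 1 = 9
This matches the lower bound, so 4 is optimal.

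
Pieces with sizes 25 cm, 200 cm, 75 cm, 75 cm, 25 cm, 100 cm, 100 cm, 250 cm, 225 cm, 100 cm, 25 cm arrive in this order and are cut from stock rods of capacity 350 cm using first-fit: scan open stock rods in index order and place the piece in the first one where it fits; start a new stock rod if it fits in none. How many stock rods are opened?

  25 → stock rod 1 (new)  [load 25/350]
  200 → stock rod 1  [load 225/350]
  75 → stock rod 1  [load 300/350]
  75 → stock rod 2 (new)  [load 75/350]
  25 → stock rod 1  [load 325/350]
  100 → stock rod 2  [load 175/350]
  100 → stock rod 2  [load 275/350]
  250 → stock rod 3 (new)  [load 250/350]
  225 → stock rod 4 (new)  [load 225/350]
  100 → stock rod 3  [load 350/350]
  25 → stock rod 1  [load 350/350]
4 stock rods opened.

4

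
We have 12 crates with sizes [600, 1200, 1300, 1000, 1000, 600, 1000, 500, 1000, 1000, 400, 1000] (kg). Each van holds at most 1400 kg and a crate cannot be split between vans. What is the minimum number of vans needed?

Total = 1300 + 1200 + 1000 + 1000 + 1000 + 1000 + 1000 + 1000 + 600 + 600 + 500 + 400 = 10600 kg.
Lower bound: ⌈10600/1400⌉ = 8 vans.
A packing using 10 vans:
  van 1: 1300 = 1300
  van 2: 1200 = 1200
  van 3: 1000 + 400 = 1400
  van 4: 1000 = 1000
  van 5: 1000 = 1000
  van 6: 1000 = 1000
  van 7: 1000 = 1000
  van 8: 1000 = 1000
  van 9: 600 + 600 = 1200
  van 10: 500 = 500
No arrangement into 9 vans stays within capacity, so 10 is optimal.

10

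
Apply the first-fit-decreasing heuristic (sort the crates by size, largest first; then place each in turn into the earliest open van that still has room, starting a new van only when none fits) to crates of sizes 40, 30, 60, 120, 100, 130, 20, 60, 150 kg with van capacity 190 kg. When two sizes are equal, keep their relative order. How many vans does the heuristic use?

4

Sorted descending: 150, 130, 120, 100, 60, 60, 40, 30, 20.
  150 → van 1 (new)  [load 150/190]
  130 → van 2 (new)  [load 130/190]
  120 → van 3 (new)  [load 120/190]
  100 → van 4 (new)  [load 100/190]
  60 → van 2  [load 190/190]
  60 → van 3  [load 180/190]
  40 → van 1  [load 190/190]
  30 → van 4  [load 130/190]
  20 → van 4  [load 150/190]
4 vans opened.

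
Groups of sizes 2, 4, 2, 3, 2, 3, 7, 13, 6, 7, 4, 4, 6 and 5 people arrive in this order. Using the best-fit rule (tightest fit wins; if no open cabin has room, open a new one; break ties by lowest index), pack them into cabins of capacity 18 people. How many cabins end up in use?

4

  2 → cabin 1 (new)  [load 2/18]
  4 → cabin 1  [load 6/18]
  2 → cabin 1  [load 8/18]
  3 → cabin 1  [load 11/18]
  2 → cabin 1  [load 13/18]
  3 → cabin 1  [load 16/18]
  7 → cabin 2 (new)  [load 7/18]
  13 → cabin 3 (new)  [load 13/18]
  6 → cabin 2  [load 13/18]
  7 → cabin 4 (new)  [load 7/18]
  4 → cabin 2  [load 17/18]
  4 → cabin 3  [load 17/18]
  6 → cabin 4  [load 13/18]
  5 → cabin 4  [load 18/18]
4 cabins opened.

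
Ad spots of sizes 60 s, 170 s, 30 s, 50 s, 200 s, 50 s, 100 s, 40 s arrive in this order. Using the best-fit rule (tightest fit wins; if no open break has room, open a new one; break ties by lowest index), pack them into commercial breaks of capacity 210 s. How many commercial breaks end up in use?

  60 → break 1 (new)  [load 60/210]
  170 → break 2 (new)  [load 170/210]
  30 → break 2  [load 200/210]
  50 → break 1  [load 110/210]
  200 → break 3 (new)  [load 200/210]
  50 → break 1  [load 160/210]
  100 → break 4 (new)  [load 100/210]
  40 → break 1  [load 200/210]
4 commercial breaks opened.

4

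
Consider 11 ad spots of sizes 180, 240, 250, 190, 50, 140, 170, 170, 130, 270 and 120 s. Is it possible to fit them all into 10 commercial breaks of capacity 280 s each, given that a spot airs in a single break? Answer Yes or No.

A valid assignment using 9 commercial breaks:
  break 1: 270 = 270
  break 2: 250 = 250
  break 3: 240 = 240
  break 4: 190 + 50 = 240
  break 5: 180 = 180
  break 6: 170 = 170
  break 7: 170 = 170
  break 8: 140 + 130 = 270
  break 9: 120 = 120
That uses only 9 ≤ 10, so 10 commercial breaks are enough.

Yes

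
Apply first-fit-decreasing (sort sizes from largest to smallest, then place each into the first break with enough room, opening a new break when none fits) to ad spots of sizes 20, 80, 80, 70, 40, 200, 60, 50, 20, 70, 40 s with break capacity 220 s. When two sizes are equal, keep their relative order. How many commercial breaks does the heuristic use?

4

Sorted descending: 200, 80, 80, 70, 70, 60, 50, 40, 40, 20, 20.
  200 → break 1 (new)  [load 200/220]
  80 → break 2 (new)  [load 80/220]
  80 → break 2  [load 160/220]
  70 → break 3 (new)  [load 70/220]
  70 → break 3  [load 140/220]
  60 → break 2  [load 220/220]
  50 → break 3  [load 190/220]
  40 → break 4 (new)  [load 40/220]
  40 → break 4  [load 80/220]
  20 → break 1  [load 220/220]
  20 → break 3  [load 210/220]
4 commercial breaks opened.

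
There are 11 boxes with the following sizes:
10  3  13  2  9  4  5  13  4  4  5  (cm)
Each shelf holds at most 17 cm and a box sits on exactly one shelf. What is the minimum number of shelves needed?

5

Total = 13 + 13 + 10 + 9 + 5 + 5 + 4 + 4 + 4 + 3 + 2 = 72 cm.
Lower bound: ⌈72/17⌉ = 5 shelves.
A packing using 5 shelves:
  shelf 1: 13 + 4 = 17
  shelf 2: 13 + 4 = 17
  shelf 3: 10 + 5 + 2 = 17
  shelf 4: 9 + 5 + 3 = 17
  shelf 5: 4 = 4
This matches the lower bound, so 5 is optimal.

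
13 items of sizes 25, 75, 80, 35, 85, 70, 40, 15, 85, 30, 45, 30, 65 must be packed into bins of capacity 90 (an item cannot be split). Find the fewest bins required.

9

Total = 85 + 85 + 80 + 75 + 70 + 65 + 45 + 40 + 35 + 30 + 30 + 25 + 15 = 680.
Lower bound: ⌈680/90⌉ = 8 bins.
A packing using 9 bins:
  bin 1: 85 = 85
  bin 2: 85 = 85
  bin 3: 80 = 80
  bin 4: 75 + 15 = 90
  bin 5: 70 = 70
  bin 6: 65 + 25 = 90
  bin 7: 45 + 40 = 85
  bin 8: 35 + 30 = 65
  bin 9: 30 = 30
No arrangement into 8 bins stays within capacity, so 9 is optimal.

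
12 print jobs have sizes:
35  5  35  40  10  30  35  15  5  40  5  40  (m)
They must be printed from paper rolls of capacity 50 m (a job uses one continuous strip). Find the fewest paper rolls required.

Total = 40 + 40 + 40 + 35 + 35 + 35 + 30 + 15 + 10 + 5 + 5 + 5 = 295 m.
Lower bound: ⌈295/50⌉ = 6 paper rolls.
Also, 7 print jobs each exceed 25 m, and no two of those can share a roll, so at least 7 paper rolls are needed.
A packing using 7 paper rolls:
  roll 1: 40 + 10 = 50
  roll 2: 40 + 5 + 5 = 50
  roll 3: 40 + 5 = 45
  roll 4: 35 + 15 = 50
  roll 5: 35 = 35
  roll 6: 35 = 35
  roll 7: 30 = 30
This matches the lower bound, so 7 is optimal.

7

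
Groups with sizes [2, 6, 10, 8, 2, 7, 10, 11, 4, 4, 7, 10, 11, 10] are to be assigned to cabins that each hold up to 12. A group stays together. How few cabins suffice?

Total = 11 + 11 + 10 + 10 + 10 + 10 + 8 + 7 + 7 + 6 + 4 + 4 + 2 + 2 = 102.
Lower bound: ⌈102/12⌉ = 9 cabins.
A packing using 10 cabins:
  cabin 1: 11 = 11
  cabin 2: 11 = 11
  cabin 3: 10 + 2 = 12
  cabin 4: 10 + 2 = 12
  cabin 5: 10 = 10
  cabin 6: 10 = 10
  cabin 7: 8 + 4 = 12
  cabin 8: 7 + 4 = 11
  cabin 9: 7 = 7
  cabin 10: 6 = 6
No arrangement into 9 cabins stays within capacity, so 10 is optimal.

10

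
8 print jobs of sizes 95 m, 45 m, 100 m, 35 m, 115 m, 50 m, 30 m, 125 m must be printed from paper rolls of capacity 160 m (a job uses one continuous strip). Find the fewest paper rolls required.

Total = 125 + 115 + 100 + 95 + 50 + 45 + 35 + 30 = 595 m.
Lower bound: ⌈595/160⌉ = 4 paper rolls.
A packing using 4 paper rolls:
  roll 1: 125 + 35 = 160
  roll 2: 115 + 45 = 160
  roll 3: 100 + 50 = 150
  roll 4: 95 + 30 = 125
This matches the lower bound, so 4 is optimal.

4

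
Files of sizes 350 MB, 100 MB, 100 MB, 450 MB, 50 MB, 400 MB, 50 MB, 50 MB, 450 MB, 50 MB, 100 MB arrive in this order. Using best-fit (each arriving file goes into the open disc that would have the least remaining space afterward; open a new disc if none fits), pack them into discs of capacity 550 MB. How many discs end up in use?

  350 → disc 1 (new)  [load 350/550]
  100 → disc 1  [load 450/550]
  100 → disc 1  [load 550/550]
  450 → disc 2 (new)  [load 450/550]
  50 → disc 2  [load 500/550]
  400 → disc 3 (new)  [load 400/550]
  50 → disc 2  [load 550/550]
  50 → disc 3  [load 450/550]
  450 → disc 4 (new)  [load 450/550]
  50 → disc 3  [load 500/550]
  100 → disc 4  [load 550/550]
4 discs opened.

4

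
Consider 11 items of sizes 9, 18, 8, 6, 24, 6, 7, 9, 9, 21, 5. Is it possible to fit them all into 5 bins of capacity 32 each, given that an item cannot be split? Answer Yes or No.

Yes

A valid assignment using 4 bins:
  bin 1: 24 + 8 = 32
  bin 2: 21 + 9 = 30
  bin 3: 18 + 9 + 5 = 32
  bin 4: 9 + 7 + 6 + 6 = 28
That uses only 4 ≤ 5, so 5 bins are enough.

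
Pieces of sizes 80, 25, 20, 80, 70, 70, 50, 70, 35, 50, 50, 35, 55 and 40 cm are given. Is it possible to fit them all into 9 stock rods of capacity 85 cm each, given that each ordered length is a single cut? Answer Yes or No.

No

Total = 730 cm; ⌈730/85⌉ = 9.
The bound of 9 does not rule out 9, but exhaustive search shows no assignment into 9 stock rods of capacity 85 cm exists — the minimum is 10.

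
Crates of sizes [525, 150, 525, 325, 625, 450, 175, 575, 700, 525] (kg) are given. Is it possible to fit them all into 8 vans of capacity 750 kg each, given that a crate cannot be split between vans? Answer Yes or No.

A valid assignment using 8 vans:
  van 1: 700 = 700
  van 2: 625 = 625
  van 3: 575 + 175 = 750
  van 4: 525 + 150 = 675
  van 5: 525 = 525
  van 6: 525 = 525
  van 7: 450 = 450
  van 8: 325 = 325
Every load is within 750 kg, so 8 vans suffice.

Yes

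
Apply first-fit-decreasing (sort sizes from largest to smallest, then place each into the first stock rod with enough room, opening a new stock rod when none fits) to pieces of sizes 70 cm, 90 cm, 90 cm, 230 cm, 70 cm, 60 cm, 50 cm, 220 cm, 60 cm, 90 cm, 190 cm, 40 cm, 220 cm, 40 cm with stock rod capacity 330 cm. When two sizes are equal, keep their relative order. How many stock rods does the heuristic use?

Sorted descending: 230, 220, 220, 190, 90, 90, 90, 70, 70, 60, 60, 50, 40, 40.
  230 → stock rod 1 (new)  [load 230/330]
  220 → stock rod 2 (new)  [load 220/330]
  220 → stock rod 3 (new)  [load 220/330]
  190 → stock rod 4 (new)  [load 190/330]
  90 → stock rod 1  [load 320/330]
  90 → stock rod 2  [load 310/330]
  90 → stock rod 3  [load 310/330]
  70 → stock rod 4  [load 260/330]
  70 → stock rod 4  [load 330/330]
  60 → stock rod 5 (new)  [load 60/330]
  60 → stock rod 5  [load 120/330]
  50 → stock rod 5  [load 170/330]
  40 → stock rod 5  [load 210/330]
  40 → stock rod 5  [load 250/330]
5 stock rods opened.

5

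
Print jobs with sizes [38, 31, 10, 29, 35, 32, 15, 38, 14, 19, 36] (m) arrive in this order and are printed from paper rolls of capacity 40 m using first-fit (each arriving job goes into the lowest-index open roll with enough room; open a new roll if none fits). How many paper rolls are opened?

9

  38 → roll 1 (new)  [load 38/40]
  31 → roll 2 (new)  [load 31/40]
  10 → roll 3 (new)  [load 10/40]
  29 → roll 3  [load 39/40]
  35 → roll 4 (new)  [load 35/40]
  32 → roll 5 (new)  [load 32/40]
  15 → roll 6 (new)  [load 15/40]
  38 → roll 7 (new)  [load 38/40]
  14 → roll 6  [load 29/40]
  19 → roll 8 (new)  [load 19/40]
  36 → roll 9 (new)  [load 36/40]
9 paper rolls opened.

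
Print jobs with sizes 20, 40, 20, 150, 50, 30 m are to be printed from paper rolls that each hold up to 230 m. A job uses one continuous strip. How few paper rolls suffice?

Total = 150 + 50 + 40 + 30 + 20 + 20 = 310 m.
Lower bound: ⌈310/230⌉ = 2 paper rolls.
A packing using 2 paper rolls:
  roll 1: 150 + 50 + 30 = 230
  roll 2: 40 + 20 + 20 = 80
This matches the lower bound, so 2 is optimal.

2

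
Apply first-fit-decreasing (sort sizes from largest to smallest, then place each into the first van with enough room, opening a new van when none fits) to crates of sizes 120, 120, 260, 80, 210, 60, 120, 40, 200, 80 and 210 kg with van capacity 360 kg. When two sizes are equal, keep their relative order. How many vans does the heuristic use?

5

Sorted descending: 260, 210, 210, 200, 120, 120, 120, 80, 80, 60, 40.
  260 → van 1 (new)  [load 260/360]
  210 → van 2 (new)  [load 210/360]
  210 → van 3 (new)  [load 210/360]
  200 → van 4 (new)  [load 200/360]
  120 → van 2  [load 330/360]
  120 → van 3  [load 330/360]
  120 → van 4  [load 320/360]
  80 → van 1  [load 340/360]
  80 → van 5 (new)  [load 80/360]
  60 → van 5  [load 140/360]
  40 → van 4  [load 360/360]
5 vans opened.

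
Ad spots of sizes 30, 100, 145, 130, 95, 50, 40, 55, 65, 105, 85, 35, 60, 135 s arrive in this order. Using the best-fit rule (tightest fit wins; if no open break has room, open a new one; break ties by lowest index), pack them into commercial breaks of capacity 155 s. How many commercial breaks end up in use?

8

  30 → break 1 (new)  [load 30/155]
  100 → break 1  [load 130/155]
  145 → break 2 (new)  [load 145/155]
  130 → break 3 (new)  [load 130/155]
  95 → break 4 (new)  [load 95/155]
  50 → break 4  [load 145/155]
  40 → break 5 (new)  [load 40/155]
  55 → break 5  [load 95/155]
  65 → break 6 (new)  [load 65/155]
  105 → break 7 (new)  [load 105/155]
  85 → break 6  [load 150/155]
  35 → break 7  [load 140/155]
  60 → break 5  [load 155/155]
  135 → break 8 (new)  [load 135/155]
8 commercial breaks opened.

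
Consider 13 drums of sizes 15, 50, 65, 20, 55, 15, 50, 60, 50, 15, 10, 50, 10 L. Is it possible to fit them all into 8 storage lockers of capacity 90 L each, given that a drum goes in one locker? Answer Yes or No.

Yes

A valid assignment using 7 storage lockers:
  locker 1: 65 + 20 = 85
  locker 2: 60 + 15 + 15 = 90
  locker 3: 55 + 15 + 10 + 10 = 90
  locker 4: 50 = 50
  locker 5: 50 = 50
  locker 6: 50 = 50
  locker 7: 50 = 50
That uses only 7 ≤ 8, so 8 storage lockers are enough.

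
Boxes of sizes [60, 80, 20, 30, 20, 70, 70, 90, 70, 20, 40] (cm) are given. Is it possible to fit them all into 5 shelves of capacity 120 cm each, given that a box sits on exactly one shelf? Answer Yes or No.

No

Total = 570 cm; ⌈570/120⌉ = 5.
The bound of 5 does not rule out 5, but exhaustive search shows no assignment into 5 shelves of capacity 120 cm exists — the minimum is 6.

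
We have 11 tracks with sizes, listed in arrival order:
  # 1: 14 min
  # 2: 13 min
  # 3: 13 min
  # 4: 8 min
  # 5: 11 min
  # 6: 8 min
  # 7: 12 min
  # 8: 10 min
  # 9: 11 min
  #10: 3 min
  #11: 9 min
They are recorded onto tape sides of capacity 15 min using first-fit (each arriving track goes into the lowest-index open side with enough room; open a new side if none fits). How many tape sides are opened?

10

  14 → side 1 (new)  [load 14/15]
  13 → side 2 (new)  [load 13/15]
  13 → side 3 (new)  [load 13/15]
  8 → side 4 (new)  [load 8/15]
  11 → side 5 (new)  [load 11/15]
  8 → side 6 (new)  [load 8/15]
  12 → side 7 (new)  [load 12/15]
  10 → side 8 (new)  [load 10/15]
  11 → side 9 (new)  [load 11/15]
  3 → side 4  [load 11/15]
  9 → side 10 (new)  [load 9/15]
10 tape sides opened.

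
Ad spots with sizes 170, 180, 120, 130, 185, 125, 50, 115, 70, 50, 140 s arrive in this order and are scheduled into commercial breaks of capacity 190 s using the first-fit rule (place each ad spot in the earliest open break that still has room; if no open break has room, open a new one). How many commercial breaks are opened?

8

  170 → break 1 (new)  [load 170/190]
  180 → break 2 (new)  [load 180/190]
  120 → break 3 (new)  [load 120/190]
  130 → break 4 (new)  [load 130/190]
  185 → break 5 (new)  [load 185/190]
  125 → break 6 (new)  [load 125/190]
  50 → break 3  [load 170/190]
  115 → break 7 (new)  [load 115/190]
  70 → break 7  [load 185/190]
  50 → break 4  [load 180/190]
  140 → break 8 (new)  [load 140/190]
8 commercial breaks opened.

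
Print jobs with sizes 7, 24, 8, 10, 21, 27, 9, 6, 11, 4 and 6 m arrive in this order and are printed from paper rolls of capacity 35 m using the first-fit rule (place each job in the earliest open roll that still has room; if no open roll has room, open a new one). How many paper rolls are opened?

  7 → roll 1 (new)  [load 7/35]
  24 → roll 1  [load 31/35]
  8 → roll 2 (new)  [load 8/35]
  10 → roll 2  [load 18/35]
  21 → roll 3 (new)  [load 21/35]
  27 → roll 4 (new)  [load 27/35]
  9 → roll 2  [load 27/35]
  6 → roll 2  [load 33/35]
  11 → roll 3  [load 32/35]
  4 → roll 1  [load 35/35]
  6 → roll 4  [load 33/35]
4 paper rolls opened.

4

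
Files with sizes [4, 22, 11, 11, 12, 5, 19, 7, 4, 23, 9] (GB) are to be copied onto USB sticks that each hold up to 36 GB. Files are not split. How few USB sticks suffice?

4

Total = 23 + 22 + 19 + 12 + 11 + 11 + 9 + 7 + 5 + 4 + 4 = 127 GB.
Lower bound: ⌈127/36⌉ = 4 USB sticks.
A packing using 4 USB sticks:
  USB stick 1: 23 + 12 = 35
  USB stick 2: 22 + 11 = 33
  USB stick 3: 19 + 11 + 5 = 35
  USB stick 4: 9 + 7 + 4 + 4 = 24
This matches the lower bound, so 4 is optimal.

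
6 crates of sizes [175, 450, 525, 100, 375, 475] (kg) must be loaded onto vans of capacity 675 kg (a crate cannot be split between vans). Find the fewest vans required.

4

Total = 525 + 475 + 450 + 375 + 175 + 100 = 2100 kg.
Lower bound: ⌈2100/675⌉ = 4 vans.
A packing using 4 vans:
  van 1: 525 + 100 = 625
  van 2: 475 + 175 = 650
  van 3: 450 = 450
  van 4: 375 = 375
This matches the lower bound, so 4 is optimal.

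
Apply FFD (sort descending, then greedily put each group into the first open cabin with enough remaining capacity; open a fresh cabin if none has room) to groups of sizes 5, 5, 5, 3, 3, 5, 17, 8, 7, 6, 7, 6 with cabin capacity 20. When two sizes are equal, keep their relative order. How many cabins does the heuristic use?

4

Sorted descending: 17, 8, 7, 7, 6, 6, 5, 5, 5, 5, 3, 3.
  17 → cabin 1 (new)  [load 17/20]
  8 → cabin 2 (new)  [load 8/20]
  7 → cabin 2  [load 15/20]
  7 → cabin 3 (new)  [load 7/20]
  6 → cabin 3  [load 13/20]
  6 → cabin 3  [load 19/20]
  5 → cabin 2  [load 20/20]
  5 → cabin 4 (new)  [load 5/20]
  5 → cabin 4  [load 10/20]
  5 → cabin 4  [load 15/20]
  3 → cabin 1  [load 20/20]
  3 → cabin 4  [load 18/20]
4 cabins opened.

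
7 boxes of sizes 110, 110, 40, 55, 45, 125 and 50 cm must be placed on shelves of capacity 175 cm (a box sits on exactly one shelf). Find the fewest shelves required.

4

Total = 125 + 110 + 110 + 55 + 50 + 45 + 40 = 535 cm.
Lower bound: ⌈535/175⌉ = 4 shelves.
A packing using 4 shelves:
  shelf 1: 125 + 50 = 175
  shelf 2: 110 + 55 = 165
  shelf 3: 110 + 45 = 155
  shelf 4: 40 = 40
This matches the lower bound, so 4 is optimal.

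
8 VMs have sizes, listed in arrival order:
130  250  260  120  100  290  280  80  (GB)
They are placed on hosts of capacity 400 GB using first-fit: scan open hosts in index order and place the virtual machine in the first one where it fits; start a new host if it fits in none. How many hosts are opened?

  130 → host 1 (new)  [load 130/400]
  250 → host 1  [load 380/400]
  260 → host 2 (new)  [load 260/400]
  120 → host 2  [load 380/400]
  100 → host 3 (new)  [load 100/400]
  290 → host 3  [load 390/400]
  280 → host 4 (new)  [load 280/400]
  80 → host 4  [load 360/400]
4 hosts opened.

4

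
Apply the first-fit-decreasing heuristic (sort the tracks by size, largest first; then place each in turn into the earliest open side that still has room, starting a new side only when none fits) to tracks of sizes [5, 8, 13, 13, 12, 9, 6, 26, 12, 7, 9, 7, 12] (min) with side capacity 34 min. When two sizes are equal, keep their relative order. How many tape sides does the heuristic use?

Sorted descending: 26, 13, 13, 12, 12, 12, 9, 9, 8, 7, 7, 6, 5.
  26 → side 1 (new)  [load 26/34]
  13 → side 2 (new)  [load 13/34]
  13 → side 2  [load 26/34]
  12 → side 3 (new)  [load 12/34]
  12 → side 3  [load 24/34]
  12 → side 4 (new)  [load 12/34]
  9 → side 3  [load 33/34]
  9 → side 4  [load 21/34]
  8 → side 1  [load 34/34]
  7 → side 2  [load 33/34]
  7 → side 4  [load 28/34]
  6 → side 4  [load 34/34]
  5 → side 5 (new)  [load 5/34]
5 tape sides opened.

5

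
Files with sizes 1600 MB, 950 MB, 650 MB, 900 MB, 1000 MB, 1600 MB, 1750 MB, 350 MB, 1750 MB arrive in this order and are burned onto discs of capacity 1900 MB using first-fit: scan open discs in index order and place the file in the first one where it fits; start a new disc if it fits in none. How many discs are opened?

  1600 → disc 1 (new)  [load 1600/1900]
  950 → disc 2 (new)  [load 950/1900]
  650 → disc 2  [load 1600/1900]
  900 → disc 3 (new)  [load 900/1900]
  1000 → disc 3  [load 1900/1900]
  1600 → disc 4 (new)  [load 1600/1900]
  1750 → disc 5 (new)  [load 1750/1900]
  350 → disc 6 (new)  [load 350/1900]
  1750 → disc 7 (new)  [load 1750/1900]
7 discs opened.

7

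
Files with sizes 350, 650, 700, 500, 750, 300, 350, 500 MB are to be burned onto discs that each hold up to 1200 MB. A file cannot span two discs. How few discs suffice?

4

Total = 750 + 700 + 650 + 500 + 500 + 350 + 350 + 300 = 4100 MB.
Lower bound: ⌈4100/1200⌉ = 4 discs.
A packing using 4 discs:
  disc 1: 750 + 350 = 1100
  disc 2: 700 + 500 = 1200
  disc 3: 650 + 500 = 1150
  disc 4: 350 + 300 = 650
This matches the lower bound, so 4 is optimal.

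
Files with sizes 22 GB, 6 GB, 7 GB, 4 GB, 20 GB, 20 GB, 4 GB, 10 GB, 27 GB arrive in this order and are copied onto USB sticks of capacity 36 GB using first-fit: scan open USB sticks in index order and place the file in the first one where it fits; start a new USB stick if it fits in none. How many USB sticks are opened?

4

  22 → USB stick 1 (new)  [load 22/36]
  6 → USB stick 1  [load 28/36]
  7 → USB stick 1  [load 35/36]
  4 → USB stick 2 (new)  [load 4/36]
  20 → USB stick 2  [load 24/36]
  20 → USB stick 3 (new)  [load 20/36]
  4 → USB stick 2  [load 28/36]
  10 → USB stick 3  [load 30/36]
  27 → USB stick 4 (new)  [load 27/36]
4 USB sticks opened.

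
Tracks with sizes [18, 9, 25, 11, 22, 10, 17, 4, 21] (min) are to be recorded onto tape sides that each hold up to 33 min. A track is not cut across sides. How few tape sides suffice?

5

Total = 25 + 22 + 21 + 18 + 17 + 11 + 10 + 9 + 4 = 137 min.
Lower bound: ⌈137/33⌉ = 5 tape sides.
A packing using 5 tape sides:
  side 1: 25 + 4 = 29
  side 2: 22 + 11 = 33
  side 3: 21 + 10 = 31
  side 4: 18 + 9 = 27
  side 5: 17 = 17
This matches the lower bound, so 5 is optimal.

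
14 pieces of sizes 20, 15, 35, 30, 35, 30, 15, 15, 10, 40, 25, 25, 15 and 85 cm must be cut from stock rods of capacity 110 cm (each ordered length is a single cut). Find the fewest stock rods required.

4

Total = 85 + 40 + 35 + 35 + 30 + 30 + 25 + 25 + 20 + 15 + 15 + 15 + 15 + 10 = 395 cm.
Lower bound: ⌈395/110⌉ = 4 stock rods.
A packing using 4 stock rods:
  stock rod 1: 85 + 25 = 110
  stock rod 2: 40 + 35 + 35 = 110
  stock rod 3: 30 + 30 + 25 + 20 = 105
  stock rod 4: 15 + 15 + 15 + 15 + 10 = 70
This matches the lower bound, so 4 is optimal.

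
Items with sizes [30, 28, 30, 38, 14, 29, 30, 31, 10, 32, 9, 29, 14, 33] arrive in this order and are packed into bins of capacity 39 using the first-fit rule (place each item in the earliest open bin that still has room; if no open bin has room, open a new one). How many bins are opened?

11

  30 → bin 1 (new)  [load 30/39]
  28 → bin 2 (new)  [load 28/39]
  30 → bin 3 (new)  [load 30/39]
  38 → bin 4 (new)  [load 38/39]
  14 → bin 5 (new)  [load 14/39]
  29 → bin 6 (new)  [load 29/39]
  30 → bin 7 (new)  [load 30/39]
  31 → bin 8 (new)  [load 31/39]
  10 → bin 2  [load 38/39]
  32 → bin 9 (new)  [load 32/39]
  9 → bin 1  [load 39/39]
  29 → bin 10 (new)  [load 29/39]
  14 → bin 5  [load 28/39]
  33 → bin 11 (new)  [load 33/39]
11 bins opened.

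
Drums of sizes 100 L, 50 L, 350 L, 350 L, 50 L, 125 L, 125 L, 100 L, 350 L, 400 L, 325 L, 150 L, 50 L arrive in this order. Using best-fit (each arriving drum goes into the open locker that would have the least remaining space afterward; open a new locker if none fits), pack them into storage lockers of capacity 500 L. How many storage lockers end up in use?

6

  100 → locker 1 (new)  [load 100/500]
  50 → locker 1  [load 150/500]
  350 → locker 1  [load 500/500]
  350 → locker 2 (new)  [load 350/500]
  50 → locker 2  [load 400/500]
  125 → locker 3 (new)  [load 125/500]
  125 → locker 3  [load 250/500]
  100 → locker 2  [load 500/500]
  350 → locker 4 (new)  [load 350/500]
  400 → locker 5 (new)  [load 400/500]
  325 → locker 6 (new)  [load 325/500]
  150 → locker 4  [load 500/500]
  50 → locker 5  [load 450/500]
6 storage lockers opened.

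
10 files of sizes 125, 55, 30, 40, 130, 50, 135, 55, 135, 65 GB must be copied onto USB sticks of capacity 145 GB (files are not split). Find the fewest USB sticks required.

Total = 135 + 135 + 130 + 125 + 65 + 55 + 55 + 50 + 40 + 30 = 820 GB.
Lower bound: ⌈820/145⌉ = 6 USB sticks.
A packing using 7 USB sticks:
  USB stick 1: 135 = 135
  USB stick 2: 135 = 135
  USB stick 3: 130 = 130
  USB stick 4: 125 = 125
  USB stick 5: 65 + 55 = 120
  USB stick 6: 55 + 50 + 40 = 145
  USB stick 7: 30 = 30
No arrangement into 6 USB sticks stays within capacity, so 7 is optimal.

7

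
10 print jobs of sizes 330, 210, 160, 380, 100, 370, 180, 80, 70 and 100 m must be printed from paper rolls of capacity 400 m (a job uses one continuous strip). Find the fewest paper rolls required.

Total = 380 + 370 + 330 + 210 + 180 + 160 + 100 + 100 + 80 + 70 = 1980 m.
Lower bound: ⌈1980/400⌉ = 5 paper rolls.
A packing using 6 paper rolls:
  roll 1: 380 = 380
  roll 2: 370 = 370
  roll 3: 330 + 70 = 400
  roll 4: 210 + 180 = 390
  roll 5: 160 + 100 + 100 = 360
  roll 6: 80 = 80
No arrangement into 5 paper rolls stays within capacity, so 6 is optimal.

6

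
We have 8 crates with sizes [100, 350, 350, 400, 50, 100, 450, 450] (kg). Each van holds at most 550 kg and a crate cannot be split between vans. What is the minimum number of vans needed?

5

Total = 450 + 450 + 400 + 350 + 350 + 100 + 100 + 50 = 2250 kg.
Lower bound: ⌈2250/550⌉ = 5 vans.
A packing using 5 vans:
  van 1: 450 + 100 = 550
  van 2: 450 + 100 = 550
  van 3: 400 + 50 = 450
  van 4: 350 = 350
  van 5: 350 = 350
This matches the lower bound, so 5 is optimal.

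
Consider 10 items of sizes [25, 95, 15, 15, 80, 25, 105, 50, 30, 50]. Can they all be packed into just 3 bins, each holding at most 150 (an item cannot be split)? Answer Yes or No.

Total = 490; ⌈490/150⌉ = 4.
At least 4 bins are required, but only 3 are allowed.

No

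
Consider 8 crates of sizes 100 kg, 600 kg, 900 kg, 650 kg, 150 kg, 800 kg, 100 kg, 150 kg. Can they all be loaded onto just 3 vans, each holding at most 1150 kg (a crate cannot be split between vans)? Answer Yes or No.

Total = 3450 kg; ⌈3450/1150⌉ = 3.
4 crates each exceed half the capacity and cannot share a van, forcing at least 4 vans.
At least 4 vans are required, but only 3 are allowed.

No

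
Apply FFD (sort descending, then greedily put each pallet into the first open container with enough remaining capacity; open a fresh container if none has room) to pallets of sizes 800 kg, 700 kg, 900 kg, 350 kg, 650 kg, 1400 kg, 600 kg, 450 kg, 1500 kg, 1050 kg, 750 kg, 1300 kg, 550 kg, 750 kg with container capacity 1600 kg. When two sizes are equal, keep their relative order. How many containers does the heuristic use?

Sorted descending: 1500, 1400, 1300, 1050, 900, 800, 750, 750, 700, 650, 600, 550, 450, 350.
  1500 → container 1 (new)  [load 1500/1600]
  1400 → container 2 (new)  [load 1400/1600]
  1300 → container 3 (new)  [load 1300/1600]
  1050 → container 4 (new)  [load 1050/1600]
  900 → container 5 (new)  [load 900/1600]
  800 → container 6 (new)  [load 800/1600]
  750 → container 6  [load 1550/1600]
  750 → container 7 (new)  [load 750/1600]
  700 → container 5  [load 1600/1600]
  650 → container 7  [load 1400/1600]
  600 → container 8 (new)  [load 600/1600]
  550 → container 4  [load 1600/1600]
  450 → container 8  [load 1050/1600]
  350 → container 8  [load 1400/1600]
8 containers opened.

8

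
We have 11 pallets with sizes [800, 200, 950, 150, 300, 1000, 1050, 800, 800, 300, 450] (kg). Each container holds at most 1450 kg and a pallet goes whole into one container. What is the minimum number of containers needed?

6

Total = 1050 + 1000 + 950 + 800 + 800 + 800 + 450 + 300 + 300 + 200 + 150 = 6800 kg.
Lower bound: ⌈6800/1450⌉ = 5 containers.
Also, 6 pallets each exceed 725 kg, and no two of those can share a container, so at least 6 containers are needed.
A packing using 6 containers:
  container 1: 1050 + 300 = 1350
  container 2: 1000 + 450 = 1450
  container 3: 950 + 300 + 200 = 1450
  container 4: 800 + 150 = 950
  container 5: 800 = 800
  container 6: 800 = 800
This matches the lower bound, so 6 is optimal.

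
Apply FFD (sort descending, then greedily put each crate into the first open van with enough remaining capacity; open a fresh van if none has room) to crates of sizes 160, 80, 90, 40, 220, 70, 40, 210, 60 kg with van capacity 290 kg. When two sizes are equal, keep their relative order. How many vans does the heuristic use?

4

Sorted descending: 220, 210, 160, 90, 80, 70, 60, 40, 40.
  220 → van 1 (new)  [load 220/290]
  210 → van 2 (new)  [load 210/290]
  160 → van 3 (new)  [load 160/290]
  90 → van 3  [load 250/290]
  80 → van 2  [load 290/290]
  70 → van 1  [load 290/290]
  60 → van 4 (new)  [load 60/290]
  40 → van 3  [load 290/290]
  40 → van 4  [load 100/290]
4 vans opened.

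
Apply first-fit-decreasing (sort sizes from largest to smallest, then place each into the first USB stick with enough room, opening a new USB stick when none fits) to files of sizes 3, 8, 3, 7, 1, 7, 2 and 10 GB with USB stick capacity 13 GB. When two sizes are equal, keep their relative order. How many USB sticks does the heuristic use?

Sorted descending: 10, 8, 7, 7, 3, 3, 2, 1.
  10 → USB stick 1 (new)  [load 10/13]
  8 → USB stick 2 (new)  [load 8/13]
  7 → USB stick 3 (new)  [load 7/13]
  7 → USB stick 4 (new)  [load 7/13]
  3 → USB stick 1  [load 13/13]
  3 → USB stick 2  [load 11/13]
  2 → USB stick 2  [load 13/13]
  1 → USB stick 3  [load 8/13]
4 USB sticks opened.

4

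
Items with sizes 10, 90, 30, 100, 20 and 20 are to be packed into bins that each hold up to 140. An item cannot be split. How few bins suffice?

2

Total = 100 + 90 + 30 + 20 + 20 + 10 = 270.
Lower bound: ⌈270/140⌉ = 2 bins.
A packing using 2 bins:
  bin 1: 100 + 30 + 10 = 140
  bin 2: 90 + 20 + 20 = 130
This matches the lower bound, so 2 is optimal.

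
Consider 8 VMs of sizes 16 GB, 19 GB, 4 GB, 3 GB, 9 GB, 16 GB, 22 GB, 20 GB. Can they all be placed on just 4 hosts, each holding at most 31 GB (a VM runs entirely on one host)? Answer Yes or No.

Total = 109 GB; ⌈109/31⌉ = 4.
5 VMs each exceed half the capacity and cannot share a host, forcing at least 5 hosts.
At least 5 hosts are required, but only 4 are allowed.

No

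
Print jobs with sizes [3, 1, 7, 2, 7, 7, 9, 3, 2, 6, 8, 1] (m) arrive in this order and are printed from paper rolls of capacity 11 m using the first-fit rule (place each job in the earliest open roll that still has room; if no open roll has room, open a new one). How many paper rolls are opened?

  3 → roll 1 (new)  [load 3/11]
  1 → roll 1  [load 4/11]
  7 → roll 1  [load 11/11]
  2 → roll 2 (new)  [load 2/11]
  7 → roll 2  [load 9/11]
  7 → roll 3 (new)  [load 7/11]
  9 → roll 4 (new)  [load 9/11]
  3 → roll 3  [load 10/11]
  2 → roll 2  [load 11/11]
  6 → roll 5 (new)  [load 6/11]
  8 → roll 6 (new)  [load 8/11]
  1 → roll 3  [load 11/11]
6 paper rolls opened.

6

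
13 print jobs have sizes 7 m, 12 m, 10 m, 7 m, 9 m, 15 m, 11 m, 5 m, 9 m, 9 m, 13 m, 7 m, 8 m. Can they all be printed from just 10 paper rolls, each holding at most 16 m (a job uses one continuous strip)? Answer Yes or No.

Yes

A valid assignment using 9 paper rolls:
  roll 1: 15 = 15
  roll 2: 13 = 13
  roll 3: 12 = 12
  roll 4: 11 + 5 = 16
  roll 5: 10 = 10
  roll 6: 9 + 7 = 16
  roll 7: 9 + 7 = 16
  roll 8: 9 + 7 = 16
  roll 9: 8 = 8
That uses only 9 ≤ 10, so 10 paper rolls are enough.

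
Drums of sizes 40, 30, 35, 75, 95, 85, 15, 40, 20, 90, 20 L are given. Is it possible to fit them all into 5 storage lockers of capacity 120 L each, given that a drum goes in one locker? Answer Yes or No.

Yes

A valid assignment using 5 storage lockers:
  locker 1: 95 + 20 = 115
  locker 2: 90 + 30 = 120
  locker 3: 85 + 35 = 120
  locker 4: 75 + 40 = 115
  locker 5: 40 + 20 + 15 = 75
Every load is within 120 L, so 5 storage lockers suffice.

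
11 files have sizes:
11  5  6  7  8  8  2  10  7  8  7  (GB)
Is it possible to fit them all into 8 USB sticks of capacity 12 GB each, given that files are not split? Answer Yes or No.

No

Total = 79 GB; ⌈79/12⌉ = 7.
8 files each exceed half the capacity and cannot share a USB stick, forcing at least 8 USB sticks.
The bound of 8 does not rule out 8, but exhaustive search shows no assignment into 8 USB sticks of capacity 12 GB exists — the minimum is 9.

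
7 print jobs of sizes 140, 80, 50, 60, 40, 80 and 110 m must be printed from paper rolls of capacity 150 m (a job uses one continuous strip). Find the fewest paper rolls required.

Total = 140 + 110 + 80 + 80 + 60 + 50 + 40 = 560 m.
Lower bound: ⌈560/150⌉ = 4 paper rolls.
A packing using 4 paper rolls:
  roll 1: 140 = 140
  roll 2: 110 + 40 = 150
  roll 3: 80 + 60 = 140
  roll 4: 80 + 50 = 130
This matches the lower bound, so 4 is optimal.

4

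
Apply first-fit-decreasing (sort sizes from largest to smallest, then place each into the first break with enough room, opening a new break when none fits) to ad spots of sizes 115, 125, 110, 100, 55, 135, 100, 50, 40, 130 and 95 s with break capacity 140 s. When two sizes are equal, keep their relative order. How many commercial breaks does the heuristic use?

Sorted descending: 135, 130, 125, 115, 110, 100, 100, 95, 55, 50, 40.
  135 → break 1 (new)  [load 135/140]
  130 → break 2 (new)  [load 130/140]
  125 → break 3 (new)  [load 125/140]
  115 → break 4 (new)  [load 115/140]
  110 → break 5 (new)  [load 110/140]
  100 → break 6 (new)  [load 100/140]
  100 → break 7 (new)  [load 100/140]
  95 → break 8 (new)  [load 95/140]
  55 → break 9 (new)  [load 55/140]
  50 → break 9  [load 105/140]
  40 → break 6  [load 140/140]
9 commercial breaks opened.

9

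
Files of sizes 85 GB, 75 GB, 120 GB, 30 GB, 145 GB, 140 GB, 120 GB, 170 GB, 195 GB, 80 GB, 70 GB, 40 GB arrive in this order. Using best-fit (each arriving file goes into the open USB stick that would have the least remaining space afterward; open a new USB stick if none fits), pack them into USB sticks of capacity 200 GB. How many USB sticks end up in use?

  85 → USB stick 1 (new)  [load 85/200]
  75 → USB stick 1  [load 160/200]
  120 → USB stick 2 (new)  [load 120/200]
  30 → USB stick 1  [load 190/200]
  145 → USB stick 3 (new)  [load 145/200]
  140 → USB stick 4 (new)  [load 140/200]
  120 → USB stick 5 (new)  [load 120/200]
  170 → USB stick 6 (new)  [load 170/200]
  195 → USB stick 7 (new)  [load 195/200]
  80 → USB stick 2  [load 200/200]
  70 → USB stick 5  [load 190/200]
  40 → USB stick 3  [load 185/200]
7 USB sticks opened.

7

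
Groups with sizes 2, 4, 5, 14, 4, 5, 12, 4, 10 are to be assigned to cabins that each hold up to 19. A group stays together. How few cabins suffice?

Total = 14 + 12 + 10 + 5 + 5 + 4 + 4 + 4 + 2 = 60.
Lower bound: ⌈60/19⌉ = 4 cabins.
A packing using 4 cabins:
  cabin 1: 14 + 5 = 19
  cabin 2: 12 + 5 + 2 = 19
  cabin 3: 10 + 4 + 4 = 18
  cabin 4: 4 = 4
This matches the lower bound, so 4 is optimal.

4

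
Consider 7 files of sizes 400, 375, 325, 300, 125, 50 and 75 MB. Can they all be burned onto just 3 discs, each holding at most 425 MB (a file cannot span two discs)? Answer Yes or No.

No

Total = 1650 MB; ⌈1650/425⌉ = 4.
At least 4 discs are required, but only 3 are allowed.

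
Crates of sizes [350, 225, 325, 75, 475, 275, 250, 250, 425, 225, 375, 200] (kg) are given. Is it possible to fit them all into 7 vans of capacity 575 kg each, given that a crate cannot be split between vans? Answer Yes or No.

Yes

A valid assignment using 7 vans:
  van 1: 475 + 75 = 550
  van 2: 425 = 425
  van 3: 375 + 200 = 575
  van 4: 350 + 225 = 575
  van 5: 325 + 250 = 575
  van 6: 275 + 250 = 525
  van 7: 225 = 225
Every load is within 575 kg, so 7 vans suffice.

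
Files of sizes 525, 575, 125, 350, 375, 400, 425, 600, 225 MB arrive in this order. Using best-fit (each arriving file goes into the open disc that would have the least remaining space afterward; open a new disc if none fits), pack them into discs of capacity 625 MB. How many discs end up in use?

7

  525 → disc 1 (new)  [load 525/625]
  575 → disc 2 (new)  [load 575/625]
  125 → disc 3 (new)  [load 125/625]
  350 → disc 3  [load 475/625]
  375 → disc 4 (new)  [load 375/625]
  400 → disc 5 (new)  [load 400/625]
  425 → disc 6 (new)  [load 425/625]
  600 → disc 7 (new)  [load 600/625]
  225 → disc 5  [load 625/625]
7 discs opened.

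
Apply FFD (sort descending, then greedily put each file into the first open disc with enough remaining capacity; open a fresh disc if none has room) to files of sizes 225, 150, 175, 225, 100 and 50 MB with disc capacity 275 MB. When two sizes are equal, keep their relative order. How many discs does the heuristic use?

Sorted descending: 225, 225, 175, 150, 100, 50.
  225 → disc 1 (new)  [load 225/275]
  225 → disc 2 (new)  [load 225/275]
  175 → disc 3 (new)  [load 175/275]
  150 → disc 4 (new)  [load 150/275]
  100 → disc 3  [load 275/275]
  50 → disc 1  [load 275/275]
4 discs opened.

4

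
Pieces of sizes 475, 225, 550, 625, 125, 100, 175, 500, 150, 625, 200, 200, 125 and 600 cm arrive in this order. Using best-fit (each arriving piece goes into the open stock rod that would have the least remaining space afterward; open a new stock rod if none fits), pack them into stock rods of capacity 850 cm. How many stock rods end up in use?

6

  475 → stock rod 1 (new)  [load 475/850]
  225 → stock rod 1  [load 700/850]
  550 → stock rod 2 (new)  [load 550/850]
  625 → stock rod 3 (new)  [load 625/850]
  125 → stock rod 1  [load 825/850]
  100 → stock rod 3  [load 725/850]
  175 → stock rod 2  [load 725/850]
  500 → stock rod 4 (new)  [load 500/850]
  150 → stock rod 4  [load 650/850]
  625 → stock rod 5 (new)  [load 625/850]
  200 → stock rod 4  [load 850/850]
  200 → stock rod 5  [load 825/850]
  125 → stock rod 2  [load 850/850]
  600 → stock rod 6 (new)  [load 600/850]
6 stock rods opened.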